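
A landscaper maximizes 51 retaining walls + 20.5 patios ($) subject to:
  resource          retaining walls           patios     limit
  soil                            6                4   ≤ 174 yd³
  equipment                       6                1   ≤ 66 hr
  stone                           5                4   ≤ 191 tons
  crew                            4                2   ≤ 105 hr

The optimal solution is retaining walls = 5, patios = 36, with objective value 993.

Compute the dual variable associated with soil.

4

Binding: soil and equipment. Non-binding: stone (22 unused), crew (13 unused).
Since stone, crew are not tight, their duals are 0.
Dual feasibility on the basic columns requires 6·y_soil + 6·y_equipment = 51, 4·y_soil + 1·y_equipment = 20.5.
→ y_soil = 4 and y_equipment = 4.5.
Shadow price of soil = 4.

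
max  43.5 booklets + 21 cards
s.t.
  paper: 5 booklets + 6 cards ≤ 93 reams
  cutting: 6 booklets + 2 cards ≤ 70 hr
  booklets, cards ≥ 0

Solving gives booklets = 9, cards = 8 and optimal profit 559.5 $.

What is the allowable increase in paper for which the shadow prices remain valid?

Binding constraints: paper, cutting. The basis is B = [[5,6],[6,2]] with det -26.
Per unit increase in paper, x* moves by d = (-0.0769, 0.2308).
The basis stays optimal until booklets reaches 0; allowable increase = 117 reams.

117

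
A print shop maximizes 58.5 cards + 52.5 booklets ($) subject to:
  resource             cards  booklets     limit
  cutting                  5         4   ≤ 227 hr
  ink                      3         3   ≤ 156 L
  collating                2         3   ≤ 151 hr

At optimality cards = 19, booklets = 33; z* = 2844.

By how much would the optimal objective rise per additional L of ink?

9.5

At the optimum: cutting uses 227 of 227 (binding); ink uses 156 of 156 (binding); collating uses 137 of 151 (slack = 14).
By complementary slackness, y = 0 for the non-binding constraint.
The binding rows give the dual system: 5·y_cutting + 3·y_ink = 58.5 and 4·y_cutting + 3·y_ink = 52.5.
This yields shadow prices y_cutting = 6, y_ink = 9.5.
Shadow price of ink = 9.5.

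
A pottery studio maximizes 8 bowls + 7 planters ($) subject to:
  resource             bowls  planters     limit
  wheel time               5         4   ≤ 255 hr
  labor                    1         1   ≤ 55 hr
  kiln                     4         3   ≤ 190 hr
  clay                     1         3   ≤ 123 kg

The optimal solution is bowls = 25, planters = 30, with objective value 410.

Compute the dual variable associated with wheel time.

Binding: labor and kiln. Non-binding: wheel time (10 unused), clay (8 unused).
Since wheel time, clay are not tight, their duals are 0.
The binding rows give the dual system: 1·y_labor + 4·y_kiln = 8 and 1·y_labor + 3·y_kiln = 7.
Solving: y_labor = 4, y_kiln = 1.
Shadow price of wheel time = 0.

0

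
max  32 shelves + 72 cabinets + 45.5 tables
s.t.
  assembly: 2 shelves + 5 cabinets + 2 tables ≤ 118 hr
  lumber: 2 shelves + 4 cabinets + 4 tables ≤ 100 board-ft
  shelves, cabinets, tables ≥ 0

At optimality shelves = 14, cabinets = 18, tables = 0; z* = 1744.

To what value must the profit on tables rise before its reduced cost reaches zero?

48

Check each constraint at x*: assembly 118/118 (tight); lumber 100/100 (tight).
From A_Bᵀ y = c: 2·y_assembly + 2·y_lumber = 32; 5·y_assembly + 4·y_lumber = 72.
Solving: y_assembly = 8, y_lumber = 8.
tables enters the basis when its profit ≥ yᵀa₃ = 8·2 + 8·4 = 48.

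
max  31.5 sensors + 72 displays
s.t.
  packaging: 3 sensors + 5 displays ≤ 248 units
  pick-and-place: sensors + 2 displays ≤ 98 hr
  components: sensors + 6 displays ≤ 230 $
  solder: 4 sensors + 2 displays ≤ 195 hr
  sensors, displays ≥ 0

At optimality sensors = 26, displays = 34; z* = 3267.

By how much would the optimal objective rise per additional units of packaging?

9

Check each constraint at x*: packaging 248/248 (tight); pick-and-place 94/98 (slack 4); components 230/230 (tight); solder 172/195 (slack 23).
Since pick-and-place, solder are not tight, their duals are 0.
The binding rows give the dual system: 3·y_packaging + 1·y_components = 31.5 and 5·y_packaging + 6·y_components = 72.
This yields shadow prices y_packaging = 9, y_components = 4.5.
Shadow price of packaging = 9.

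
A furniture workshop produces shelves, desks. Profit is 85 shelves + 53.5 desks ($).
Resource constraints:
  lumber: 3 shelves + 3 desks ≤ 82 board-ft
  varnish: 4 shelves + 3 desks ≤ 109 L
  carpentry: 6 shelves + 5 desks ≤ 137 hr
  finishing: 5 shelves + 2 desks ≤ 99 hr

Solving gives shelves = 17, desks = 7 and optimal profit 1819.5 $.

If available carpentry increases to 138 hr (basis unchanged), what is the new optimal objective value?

Binding: carpentry and finishing. Non-binding: lumber (10 unused), varnish (20 unused).
By complementary slackness, y = 0 for the non-binding constraints.
The binding rows give the dual system: 6·y_carpentry + 5·y_finishing = 85 and 5·y_carpentry + 2·y_finishing = 53.5.
Solving: y_carpentry = 7.5, y_finishing = 8.
Δz = y_carpentry·Δb = 7.5 × (1) = 7.5, so new z* = 1819.5 + 7.5 = 1827.

1827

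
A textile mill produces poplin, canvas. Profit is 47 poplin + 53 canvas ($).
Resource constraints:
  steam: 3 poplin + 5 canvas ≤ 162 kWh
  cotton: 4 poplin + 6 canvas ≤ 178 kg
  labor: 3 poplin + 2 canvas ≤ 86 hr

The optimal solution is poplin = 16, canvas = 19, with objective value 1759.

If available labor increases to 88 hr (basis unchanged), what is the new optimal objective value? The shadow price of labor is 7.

Δb = 2, so new z* = 1759 + (7)·(2) = 1759 + 14 = 1773.

1773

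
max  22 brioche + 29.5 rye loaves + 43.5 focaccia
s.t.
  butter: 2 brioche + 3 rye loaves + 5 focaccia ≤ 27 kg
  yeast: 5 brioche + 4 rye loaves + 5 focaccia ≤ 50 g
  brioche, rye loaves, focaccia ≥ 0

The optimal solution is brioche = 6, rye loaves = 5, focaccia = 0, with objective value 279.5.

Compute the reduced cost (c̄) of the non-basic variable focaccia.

At the optimum: butter uses 27 of 27 (binding); yeast uses 50 of 50 (binding).
The binding rows give the dual system: 2·y_butter + 5·y_yeast = 22 and 3·y_butter + 4·y_yeast = 29.5.
This yields shadow prices y_butter = 8.5, y_yeast = 1.
Reduced cost of focaccia: c₃ − yᵀa₃ = 43.5 − (8.5·5 + 1·5) = 43.5 − 47.5 = -4.

-4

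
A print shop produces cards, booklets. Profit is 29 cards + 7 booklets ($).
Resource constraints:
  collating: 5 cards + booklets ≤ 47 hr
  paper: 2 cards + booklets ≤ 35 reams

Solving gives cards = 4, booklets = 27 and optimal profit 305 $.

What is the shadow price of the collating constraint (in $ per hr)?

At the optimum: collating uses 47 of 47 (binding); paper uses 35 of 35 (binding).
Dual feasibility on the basic columns requires 5·y_collating + 2·y_paper = 29, 1·y_collating + 1·y_paper = 7.
Solving: y_collating = 5, y_paper = 2.
Shadow price of collating = 5.

5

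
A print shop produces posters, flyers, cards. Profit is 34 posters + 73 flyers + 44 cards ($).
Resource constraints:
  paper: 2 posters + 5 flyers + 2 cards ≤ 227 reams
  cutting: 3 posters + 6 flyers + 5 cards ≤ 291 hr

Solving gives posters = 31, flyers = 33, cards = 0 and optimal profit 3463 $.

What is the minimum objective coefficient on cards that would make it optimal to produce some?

Check each constraint at x*: paper 227/227 (tight); cutting 291/291 (tight).
The binding rows give the dual system: 2·y_paper + 3·y_cutting = 34 and 5·y_paper + 6·y_cutting = 73.
Solving: y_paper = 5, y_cutting = 8.
cards enters the basis when its profit ≥ yᵀa₃ = 5·2 + 8·5 = 50.

50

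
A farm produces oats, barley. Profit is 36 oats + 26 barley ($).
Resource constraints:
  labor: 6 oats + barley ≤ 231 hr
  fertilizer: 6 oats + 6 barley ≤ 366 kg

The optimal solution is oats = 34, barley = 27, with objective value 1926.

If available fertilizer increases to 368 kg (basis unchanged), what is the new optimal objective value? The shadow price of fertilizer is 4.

Δb = 2, so new z* = 1926 + (4)·(2) = 1926 + 8 = 1934.

1934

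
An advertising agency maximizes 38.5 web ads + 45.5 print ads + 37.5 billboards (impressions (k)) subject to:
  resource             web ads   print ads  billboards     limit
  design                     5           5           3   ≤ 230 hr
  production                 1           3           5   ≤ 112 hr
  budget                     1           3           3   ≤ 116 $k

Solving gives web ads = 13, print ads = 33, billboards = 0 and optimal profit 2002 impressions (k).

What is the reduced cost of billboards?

Binding: design and production. Non-binding: budget (4 unused).
Since budget is not tight, its dual is 0.
From A_Bᵀ y = c: 5·y_design + 1·y_production = 38.5; 5·y_design + 3·y_production = 45.5.
→ y_design = 7 and y_production = 3.5.
Reduced cost of billboards: c₃ − yᵀa₃ = 37.5 − (7·3 + 3.5·5) = 37.5 − 38.5 = -1.

-1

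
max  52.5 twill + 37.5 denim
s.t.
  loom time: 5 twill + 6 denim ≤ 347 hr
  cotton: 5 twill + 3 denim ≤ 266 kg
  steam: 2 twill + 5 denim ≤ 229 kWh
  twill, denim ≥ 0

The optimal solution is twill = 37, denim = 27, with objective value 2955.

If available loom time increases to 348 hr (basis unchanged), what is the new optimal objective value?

2957

Binding: loom time and cotton. Non-binding: steam (20 unused).
Slack constraints have shadow price 0 (complementary slackness).
The binding rows give the dual system: 5·y_loom time + 5·y_cotton = 52.5 and 6·y_loom time + 3·y_cotton = 37.5.
→ y_loom time = 2 and y_cotton = 8.5.
Δz = y_loom time·Δb = 2 × (1) = 2, so new z* = 2955 + 2 = 2957.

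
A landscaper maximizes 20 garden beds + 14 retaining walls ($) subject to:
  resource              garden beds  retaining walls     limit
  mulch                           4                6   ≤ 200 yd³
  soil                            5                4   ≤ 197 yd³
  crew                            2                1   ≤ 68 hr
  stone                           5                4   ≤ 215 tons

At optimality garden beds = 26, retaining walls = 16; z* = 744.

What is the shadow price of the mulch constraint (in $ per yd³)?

1

At the optimum: mulch uses 200 of 200 (binding); soil uses 194 of 197 (slack = 3); crew uses 68 of 68 (binding); stone uses 194 of 215 (slack = 21).
By complementary slackness, y = 0 for the non-binding constraints.
From A_Bᵀ y = c: 4·y_mulch + 2·y_crew = 20; 6·y_mulch + 1·y_crew = 14.
→ y_mulch = 1 and y_crew = 8.
Shadow price of mulch = 1.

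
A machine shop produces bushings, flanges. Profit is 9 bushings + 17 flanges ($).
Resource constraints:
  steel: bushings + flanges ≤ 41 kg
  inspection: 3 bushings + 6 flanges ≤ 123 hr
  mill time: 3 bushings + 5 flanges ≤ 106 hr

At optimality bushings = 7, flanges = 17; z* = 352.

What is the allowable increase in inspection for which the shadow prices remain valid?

Binding constraints: inspection, mill time. The basis is B = [[3,6],[3,5]] with det -3.
Per unit increase in inspection, x* moves by d = (-1.6667, 1).
The basis stays optimal until bushings reaches 0; allowable increase = 4.2 hr.

4.2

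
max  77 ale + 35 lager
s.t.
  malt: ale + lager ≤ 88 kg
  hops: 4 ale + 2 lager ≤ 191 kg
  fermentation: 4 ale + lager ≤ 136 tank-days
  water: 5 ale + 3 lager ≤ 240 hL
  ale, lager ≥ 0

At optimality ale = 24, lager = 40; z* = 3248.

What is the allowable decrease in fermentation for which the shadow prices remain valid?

Binding constraints: fermentation, water. The basis is B = [[4,1],[5,3]] with det 7.
Per unit decrease in fermentation, x* moves by d = (-0.4286, 0.7143).
The basis stays optimal until ale reaches 0; allowable decrease = 56 tank-days.

56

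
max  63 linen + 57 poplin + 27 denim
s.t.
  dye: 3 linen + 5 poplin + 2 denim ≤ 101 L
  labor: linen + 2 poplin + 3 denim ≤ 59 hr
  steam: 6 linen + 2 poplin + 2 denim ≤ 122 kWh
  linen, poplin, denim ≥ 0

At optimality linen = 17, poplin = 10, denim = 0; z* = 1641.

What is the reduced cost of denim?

-3

Check each constraint at x*: dye 101/101 (tight); labor 37/59 (slack 22); steam 122/122 (tight).
Since labor is not tight, its dual is 0.
The binding rows give the dual system: 3·y_dye + 6·y_steam = 63 and 5·y_dye + 2·y_steam = 57.
→ y_dye = 9 and y_steam = 6.
Reduced cost of denim: c₃ − yᵀa₃ = 27 − (9·2 + 6·2) = 27 − 30 = -3.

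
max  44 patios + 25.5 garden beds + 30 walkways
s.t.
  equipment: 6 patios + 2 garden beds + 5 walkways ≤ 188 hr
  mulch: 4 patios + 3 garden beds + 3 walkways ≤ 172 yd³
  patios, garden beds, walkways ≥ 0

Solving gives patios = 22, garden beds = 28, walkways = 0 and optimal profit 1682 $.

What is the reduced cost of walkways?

-4.5

At the optimum: equipment uses 188 of 188 (binding); mulch uses 172 of 172 (binding).
The binding rows give the dual system: 6·y_equipment + 4·y_mulch = 44 and 2·y_equipment + 3·y_mulch = 25.5.
→ y_equipment = 3 and y_mulch = 6.5.
Reduced cost of walkways: c₃ − yᵀa₃ = 30 − (3·5 + 6.5·3) = 30 − 34.5 = -4.5.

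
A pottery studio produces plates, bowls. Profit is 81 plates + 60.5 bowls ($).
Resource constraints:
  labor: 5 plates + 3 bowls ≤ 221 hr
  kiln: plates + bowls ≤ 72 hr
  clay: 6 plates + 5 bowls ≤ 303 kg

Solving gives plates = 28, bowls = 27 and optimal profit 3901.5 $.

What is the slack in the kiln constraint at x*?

kiln used = 1·28 + 1·27 = 55; slack = 72 − 55 = 17.

17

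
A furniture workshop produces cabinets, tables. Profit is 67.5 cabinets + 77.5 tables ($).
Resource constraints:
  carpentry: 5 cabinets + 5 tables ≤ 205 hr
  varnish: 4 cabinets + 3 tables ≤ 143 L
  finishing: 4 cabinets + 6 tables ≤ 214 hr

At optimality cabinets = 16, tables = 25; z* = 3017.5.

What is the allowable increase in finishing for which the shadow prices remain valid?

32

Binding constraints: carpentry, finishing. The basis is B = [[5,5],[4,6]] with det 10.
Per unit increase in finishing, x* moves by d = (-0.5, 0.5).
The basis stays optimal until cabinets reaches 0; allowable increase = 32 hr.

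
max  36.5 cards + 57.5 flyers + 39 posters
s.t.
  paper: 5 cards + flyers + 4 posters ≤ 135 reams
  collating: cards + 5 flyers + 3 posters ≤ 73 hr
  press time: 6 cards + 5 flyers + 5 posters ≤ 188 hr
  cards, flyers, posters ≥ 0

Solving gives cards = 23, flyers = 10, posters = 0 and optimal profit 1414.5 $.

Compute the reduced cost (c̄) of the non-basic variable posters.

Check each constraint at x*: paper 125/135 (slack 10); collating 73/73 (tight); press time 188/188 (tight).
Slack constraints have shadow price 0 (complementary slackness).
Dual feasibility on the basic columns requires 1·y_collating + 6·y_press time = 36.5, 5·y_collating + 5·y_press time = 57.5.
This yields shadow prices y_collating = 6.5, y_press time = 5.
Reduced cost of posters: c₃ − yᵀa₃ = 39 − (6.5·3 + 5·5) = 39 − 44.5 = -5.5.

-5.5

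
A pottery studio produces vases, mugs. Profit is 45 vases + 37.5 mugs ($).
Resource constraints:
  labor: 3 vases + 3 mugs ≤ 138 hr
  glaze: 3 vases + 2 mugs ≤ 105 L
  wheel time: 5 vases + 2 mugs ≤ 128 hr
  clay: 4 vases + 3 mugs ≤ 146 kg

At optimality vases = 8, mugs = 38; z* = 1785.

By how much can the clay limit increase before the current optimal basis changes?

4

Binding constraints: labor, clay. The basis is B = [[3,3],[4,3]] with det -3.
Per unit increase in clay, x* moves by d = (1, -1).
The basis stays optimal until wheel time becomes binding; allowable increase = 4 kg.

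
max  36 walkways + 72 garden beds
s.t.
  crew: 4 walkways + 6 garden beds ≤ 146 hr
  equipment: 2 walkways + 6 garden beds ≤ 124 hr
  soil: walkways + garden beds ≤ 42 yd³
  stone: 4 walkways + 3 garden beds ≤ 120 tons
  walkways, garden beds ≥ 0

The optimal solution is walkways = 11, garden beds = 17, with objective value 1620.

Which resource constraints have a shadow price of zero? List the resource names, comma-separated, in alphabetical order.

crew: 146/146 (binding)
equipment: 124/124 (binding)
soil: 28/42 (slack 14)
stone: 95/120 (slack 25)
By complementary slackness, a constraint with positive slack has shadow price 0 → soil, stone.

soil, stone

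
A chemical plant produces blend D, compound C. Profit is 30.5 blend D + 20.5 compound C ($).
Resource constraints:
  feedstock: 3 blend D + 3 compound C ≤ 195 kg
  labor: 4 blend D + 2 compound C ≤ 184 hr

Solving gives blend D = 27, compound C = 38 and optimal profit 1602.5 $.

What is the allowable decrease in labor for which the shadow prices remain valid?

54

Binding constraints: feedstock, labor. The basis is B = [[3,3],[4,2]] with det -6.
Per unit decrease in labor, x* moves by d = (-0.5, 0.5).
The basis stays optimal until blend D reaches 0; allowable decrease = 54 hr.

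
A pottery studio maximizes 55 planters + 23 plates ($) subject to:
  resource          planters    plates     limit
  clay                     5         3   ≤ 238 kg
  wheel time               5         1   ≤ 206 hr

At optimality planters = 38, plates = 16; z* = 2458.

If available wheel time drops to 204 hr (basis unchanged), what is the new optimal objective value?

2448

At the optimum: clay uses 238 of 238 (binding); wheel time uses 206 of 206 (binding).
The binding rows give the dual system: 5·y_clay + 5·y_wheel time = 55 and 3·y_clay + 1·y_wheel time = 23.
This yields shadow prices y_clay = 6, y_wheel time = 5.
Δz = y_wheel time·Δb = 5 × (-2) = -10, so new z* = 2458 − 10 = 2448.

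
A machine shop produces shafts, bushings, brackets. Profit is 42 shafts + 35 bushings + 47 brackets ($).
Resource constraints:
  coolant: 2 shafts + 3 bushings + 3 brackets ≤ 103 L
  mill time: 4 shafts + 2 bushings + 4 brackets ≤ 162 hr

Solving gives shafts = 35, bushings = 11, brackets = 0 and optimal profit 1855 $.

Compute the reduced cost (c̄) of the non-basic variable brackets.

At the optimum: coolant uses 103 of 103 (binding); mill time uses 162 of 162 (binding).
Dual feasibility on the basic columns requires 2·y_coolant + 4·y_mill time = 42, 3·y_coolant + 2·y_mill time = 35.
Solving: y_coolant = 7, y_mill time = 7.
Reduced cost of brackets: c₃ − yᵀa₃ = 47 − (7·3 + 7·4) = 47 − 49 = -2.

-2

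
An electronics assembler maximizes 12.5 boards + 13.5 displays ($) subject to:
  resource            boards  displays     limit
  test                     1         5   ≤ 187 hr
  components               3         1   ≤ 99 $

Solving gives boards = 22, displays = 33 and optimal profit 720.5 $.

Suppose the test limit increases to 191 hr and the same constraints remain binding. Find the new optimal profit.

728.5

At the optimum: test uses 187 of 187 (binding); components uses 99 of 99 (binding).
The binding rows give the dual system: 1·y_test + 3·y_components = 12.5 and 5·y_test + 1·y_components = 13.5.
Solving: y_test = 2, y_components = 3.5.
Δz = y_test·Δb = 2 × (4) = 8, so new z* = 720.5 + 8 = 728.5.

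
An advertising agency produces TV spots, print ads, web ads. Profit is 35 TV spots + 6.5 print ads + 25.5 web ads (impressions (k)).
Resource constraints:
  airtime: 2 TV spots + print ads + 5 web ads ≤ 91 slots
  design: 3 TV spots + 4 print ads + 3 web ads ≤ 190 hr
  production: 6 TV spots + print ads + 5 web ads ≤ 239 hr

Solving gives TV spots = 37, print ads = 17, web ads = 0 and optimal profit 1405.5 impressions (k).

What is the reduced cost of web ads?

Binding: airtime and production. Non-binding: design (11 unused).
Slack constraints have shadow price 0 (complementary slackness).
Dual feasibility on the basic columns requires 2·y_airtime + 6·y_production = 35, 1·y_airtime + 1·y_production = 6.5.
→ y_airtime = 1 and y_production = 5.5.
Reduced cost of web ads: c₃ − yᵀa₃ = 25.5 − (1·5 + 5.5·5) = 25.5 − 32.5 = -7.

-7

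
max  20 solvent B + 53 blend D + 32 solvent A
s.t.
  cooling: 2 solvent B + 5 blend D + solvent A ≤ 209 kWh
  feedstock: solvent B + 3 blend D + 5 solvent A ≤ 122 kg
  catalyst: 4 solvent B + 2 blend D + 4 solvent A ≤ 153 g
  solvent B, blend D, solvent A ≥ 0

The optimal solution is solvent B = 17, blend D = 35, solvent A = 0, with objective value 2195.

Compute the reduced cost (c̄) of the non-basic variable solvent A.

-5

Check each constraint at x*: cooling 209/209 (tight); feedstock 122/122 (tight); catalyst 138/153 (slack 15).
By complementary slackness, y = 0 for the non-binding constraint.
From A_Bᵀ y = c: 2·y_cooling + 1·y_feedstock = 20; 5·y_cooling + 3·y_feedstock = 53.
Solving: y_cooling = 7, y_feedstock = 6.
Reduced cost of solvent A: c₃ − yᵀa₃ = 32 − (7·1 + 6·5) = 32 − 37 = -5.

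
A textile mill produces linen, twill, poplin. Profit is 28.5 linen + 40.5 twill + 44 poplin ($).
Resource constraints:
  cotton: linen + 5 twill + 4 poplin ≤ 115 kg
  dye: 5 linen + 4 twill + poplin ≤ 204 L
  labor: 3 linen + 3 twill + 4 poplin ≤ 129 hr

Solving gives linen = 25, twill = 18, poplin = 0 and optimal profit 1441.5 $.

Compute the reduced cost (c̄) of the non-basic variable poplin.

Binding: cotton and labor. Non-binding: dye (7 unused).
Slack constraints have shadow price 0 (complementary slackness).
From A_Bᵀ y = c: 1·y_cotton + 3·y_labor = 28.5; 5·y_cotton + 3·y_labor = 40.5.
Solving: y_cotton = 3, y_labor = 8.5.
Reduced cost of poplin: c₃ − yᵀa₃ = 44 − (3·4 + 8.5·4) = 44 − 46 = -2.

-2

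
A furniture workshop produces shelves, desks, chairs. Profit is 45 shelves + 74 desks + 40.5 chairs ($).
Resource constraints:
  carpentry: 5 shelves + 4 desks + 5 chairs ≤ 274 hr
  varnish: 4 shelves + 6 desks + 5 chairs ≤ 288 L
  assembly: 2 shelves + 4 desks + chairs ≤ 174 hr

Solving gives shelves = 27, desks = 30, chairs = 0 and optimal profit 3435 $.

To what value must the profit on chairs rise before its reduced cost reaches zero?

46.5

Binding: varnish and assembly. Non-binding: carpentry (19 unused).
Since carpentry is not tight, its dual is 0.
Dual feasibility on the basic columns requires 4·y_varnish + 2·y_assembly = 45, 6·y_varnish + 4·y_assembly = 74.
→ y_varnish = 8 and y_assembly = 6.5.
chairs enters the basis when its profit ≥ yᵀa₃ = 8·5 + 6.5·1 = 46.5.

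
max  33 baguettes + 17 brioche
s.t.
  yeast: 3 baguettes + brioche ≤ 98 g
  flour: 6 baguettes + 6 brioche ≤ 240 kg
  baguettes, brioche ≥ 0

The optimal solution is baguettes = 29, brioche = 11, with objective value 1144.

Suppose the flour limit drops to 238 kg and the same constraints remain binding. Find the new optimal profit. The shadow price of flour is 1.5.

1141

Δb = -2, so new z* = 1144 + (1.5)·(-2) = 1144 − 3 = 1141.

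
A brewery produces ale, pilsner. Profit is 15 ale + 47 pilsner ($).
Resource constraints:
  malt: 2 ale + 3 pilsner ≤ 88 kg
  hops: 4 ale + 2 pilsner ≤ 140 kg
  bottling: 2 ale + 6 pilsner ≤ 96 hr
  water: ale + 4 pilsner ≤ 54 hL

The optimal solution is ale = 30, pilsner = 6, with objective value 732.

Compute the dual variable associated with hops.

0

Binding: bottling and water. Non-binding: malt (10 unused), hops (8 unused).
By complementary slackness, y = 0 for the non-binding constraints.
From A_Bᵀ y = c: 2·y_bottling + 1·y_water = 15; 6·y_bottling + 4·y_water = 47.
Solving: y_bottling = 6.5, y_water = 2.
Shadow price of hops = 0.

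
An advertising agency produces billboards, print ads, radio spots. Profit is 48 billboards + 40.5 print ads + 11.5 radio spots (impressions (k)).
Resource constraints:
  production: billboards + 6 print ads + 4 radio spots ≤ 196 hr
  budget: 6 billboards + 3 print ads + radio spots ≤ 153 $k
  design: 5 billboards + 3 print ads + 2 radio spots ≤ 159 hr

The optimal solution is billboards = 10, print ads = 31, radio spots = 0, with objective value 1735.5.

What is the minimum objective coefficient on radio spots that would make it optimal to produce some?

At the optimum: production uses 196 of 196 (binding); budget uses 153 of 153 (binding); design uses 143 of 159 (slack = 16).
Slack constraints have shadow price 0 (complementary slackness).
The binding rows give the dual system: 1·y_production + 6·y_budget = 48 and 6·y_production + 3·y_budget = 40.5.
→ y_production = 3 and y_budget = 7.5.
radio spots enters the basis when its profit ≥ yᵀa₃ = 3·4 + 7.5·1 = 19.5.

19.5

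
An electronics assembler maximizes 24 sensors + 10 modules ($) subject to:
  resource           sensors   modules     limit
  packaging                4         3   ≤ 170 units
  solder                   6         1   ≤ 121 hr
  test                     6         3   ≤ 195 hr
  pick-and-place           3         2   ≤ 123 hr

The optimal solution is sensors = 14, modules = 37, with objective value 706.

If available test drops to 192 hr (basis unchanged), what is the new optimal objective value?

697

At the optimum: packaging uses 167 of 170 (slack = 3); solder uses 121 of 121 (binding); test uses 195 of 195 (binding); pick-and-place uses 116 of 123 (slack = 7).
By complementary slackness, y = 0 for the non-binding constraints.
The binding rows give the dual system: 6·y_solder + 6·y_test = 24 and 1·y_solder + 3·y_test = 10.
This yields shadow prices y_solder = 1, y_test = 3.
Δz = y_test·Δb = 3 × (-3) = -9, so new z* = 706 − 9 = 697.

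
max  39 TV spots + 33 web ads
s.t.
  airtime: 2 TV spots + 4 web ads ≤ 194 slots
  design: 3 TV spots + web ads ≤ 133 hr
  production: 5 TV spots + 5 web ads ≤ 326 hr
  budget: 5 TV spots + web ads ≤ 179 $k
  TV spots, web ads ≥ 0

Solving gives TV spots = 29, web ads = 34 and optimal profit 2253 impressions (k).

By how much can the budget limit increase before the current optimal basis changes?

Binding constraints: airtime, budget. The basis is B = [[2,4],[5,1]] with det -18.
Per unit increase in budget, x* moves by d = (0.2222, -0.1111).
The basis stays optimal until production becomes binding; allowable increase = 19.8 $k.

19.8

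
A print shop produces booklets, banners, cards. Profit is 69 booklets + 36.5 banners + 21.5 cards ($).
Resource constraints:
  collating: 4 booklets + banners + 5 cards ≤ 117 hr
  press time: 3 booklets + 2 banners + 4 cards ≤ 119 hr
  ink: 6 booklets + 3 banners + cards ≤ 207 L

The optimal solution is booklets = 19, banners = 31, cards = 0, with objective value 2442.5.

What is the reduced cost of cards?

Binding: press time and ink. Non-binding: collating (10 unused).
Slack constraints have shadow price 0 (complementary slackness).
From A_Bᵀ y = c: 3·y_press time + 6·y_ink = 69; 2·y_press time + 3·y_ink = 36.5.
→ y_press time = 4 and y_ink = 9.5.
Reduced cost of cards: c₃ − yᵀa₃ = 21.5 − (4·4 + 9.5·1) = 21.5 − 25.5 = -4.

-4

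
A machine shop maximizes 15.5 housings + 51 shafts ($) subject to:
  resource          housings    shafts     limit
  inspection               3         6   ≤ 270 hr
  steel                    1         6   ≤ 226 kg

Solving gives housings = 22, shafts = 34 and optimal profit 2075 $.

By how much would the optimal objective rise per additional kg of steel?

5

Both inspection and steel are binding at x*.
From A_Bᵀ y = c: 3·y_inspection + 1·y_steel = 15.5; 6·y_inspection + 6·y_steel = 51.
Solving: y_inspection = 3.5, y_steel = 5.
Shadow price of steel = 5.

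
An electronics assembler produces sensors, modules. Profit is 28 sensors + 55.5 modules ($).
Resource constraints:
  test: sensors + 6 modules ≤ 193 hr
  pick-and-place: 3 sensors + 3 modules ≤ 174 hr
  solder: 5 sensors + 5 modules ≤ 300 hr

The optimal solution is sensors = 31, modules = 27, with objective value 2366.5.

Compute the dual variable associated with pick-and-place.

7.5

Check each constraint at x*: test 193/193 (tight); pick-and-place 174/174 (tight); solder 290/300 (slack 10).
Since solder is not tight, its dual is 0.
Dual feasibility on the basic columns requires 1·y_test + 3·y_pick-and-place = 28, 6·y_test + 3·y_pick-and-place = 55.5.
→ y_test = 5.5 and y_pick-and-place = 7.5.
Shadow price of pick-and-place = 7.5.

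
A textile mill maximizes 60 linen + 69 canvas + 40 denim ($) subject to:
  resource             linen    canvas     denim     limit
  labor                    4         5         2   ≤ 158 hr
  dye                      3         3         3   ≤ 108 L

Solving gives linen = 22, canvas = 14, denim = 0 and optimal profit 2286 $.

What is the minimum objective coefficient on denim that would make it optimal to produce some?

42

Both labor and dye are binding at x*.
Dual feasibility on the basic columns requires 4·y_labor + 3·y_dye = 60, 5·y_labor + 3·y_dye = 69.
→ y_labor = 9 and y_dye = 8.
denim enters the basis when its profit ≥ yᵀa₃ = 9·2 + 8·3 = 42.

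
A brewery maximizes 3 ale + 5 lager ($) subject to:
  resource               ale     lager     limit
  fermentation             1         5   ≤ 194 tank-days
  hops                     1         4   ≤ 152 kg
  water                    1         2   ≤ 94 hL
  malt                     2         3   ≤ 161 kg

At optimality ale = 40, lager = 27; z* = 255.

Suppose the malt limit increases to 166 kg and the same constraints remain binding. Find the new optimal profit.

Binding: water and malt. Non-binding: fermentation (19 unused), hops (4 unused).
By complementary slackness, y = 0 for the non-binding constraints.
Dual feasibility on the basic columns requires 1·y_water + 2·y_malt = 3, 2·y_water + 3·y_malt = 5.
This yields shadow prices y_water = 1, y_malt = 1.
Δz = y_malt·Δb = 1 × (5) = 5, so new z* = 255 + 5 = 260.

260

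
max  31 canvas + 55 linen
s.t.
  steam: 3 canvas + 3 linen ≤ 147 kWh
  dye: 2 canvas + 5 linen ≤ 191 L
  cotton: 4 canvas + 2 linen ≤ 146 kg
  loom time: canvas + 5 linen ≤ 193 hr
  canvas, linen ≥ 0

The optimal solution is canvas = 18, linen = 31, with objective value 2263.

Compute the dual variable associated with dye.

At the optimum: steam uses 147 of 147 (binding); dye uses 191 of 191 (binding); cotton uses 134 of 146 (slack = 12); loom time uses 173 of 193 (slack = 20).
Since cotton, loom time are not tight, their duals are 0.
From A_Bᵀ y = c: 3·y_steam + 2·y_dye = 31; 3·y_steam + 5·y_dye = 55.
This yields shadow prices y_steam = 5, y_dye = 8.
Shadow price of dye = 8.

8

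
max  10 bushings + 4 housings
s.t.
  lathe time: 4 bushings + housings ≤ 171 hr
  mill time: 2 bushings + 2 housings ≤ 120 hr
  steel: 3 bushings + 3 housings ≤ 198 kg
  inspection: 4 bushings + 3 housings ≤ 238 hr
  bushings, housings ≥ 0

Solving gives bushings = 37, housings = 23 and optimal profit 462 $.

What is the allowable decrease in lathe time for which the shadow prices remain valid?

Binding constraints: lathe time, mill time. The basis is B = [[4,1],[2,2]] with det 6.
Per unit decrease in lathe time, x* moves by d = (-0.3333, 0.3333).
The basis stays optimal until bushings reaches 0; allowable decrease = 111 hr.

111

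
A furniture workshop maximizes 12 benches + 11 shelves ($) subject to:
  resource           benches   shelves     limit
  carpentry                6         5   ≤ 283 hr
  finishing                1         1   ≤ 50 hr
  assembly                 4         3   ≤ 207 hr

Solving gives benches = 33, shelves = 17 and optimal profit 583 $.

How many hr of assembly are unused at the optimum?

24

assembly used = 4·33 + 3·17 = 183; slack = 207 − 183 = 24.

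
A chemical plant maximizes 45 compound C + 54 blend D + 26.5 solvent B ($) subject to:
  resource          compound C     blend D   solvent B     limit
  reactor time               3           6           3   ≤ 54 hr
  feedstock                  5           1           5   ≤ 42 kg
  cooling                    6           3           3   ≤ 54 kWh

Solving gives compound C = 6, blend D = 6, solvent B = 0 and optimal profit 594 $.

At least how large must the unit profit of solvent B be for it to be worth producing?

33

At the optimum: reactor time uses 54 of 54 (binding); feedstock uses 36 of 42 (slack = 6); cooling uses 54 of 54 (binding).
By complementary slackness, y = 0 for the non-binding constraint.
Dual feasibility on the basic columns requires 3·y_reactor time + 6·y_cooling = 45, 6·y_reactor time + 3·y_cooling = 54.
This yields shadow prices y_reactor time = 7, y_cooling = 4.
solvent B enters the basis when its profit ≥ yᵀa₃ = 7·3 + 4·3 = 33.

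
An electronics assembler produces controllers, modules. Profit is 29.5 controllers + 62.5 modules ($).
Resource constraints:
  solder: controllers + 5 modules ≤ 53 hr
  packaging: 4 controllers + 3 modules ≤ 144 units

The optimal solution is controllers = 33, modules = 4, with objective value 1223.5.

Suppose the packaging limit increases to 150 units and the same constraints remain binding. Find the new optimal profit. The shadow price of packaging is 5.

Δb = 6, so new z* = 1223.5 + (5)·(6) = 1223.5 + 30 = 1253.5.

1253.5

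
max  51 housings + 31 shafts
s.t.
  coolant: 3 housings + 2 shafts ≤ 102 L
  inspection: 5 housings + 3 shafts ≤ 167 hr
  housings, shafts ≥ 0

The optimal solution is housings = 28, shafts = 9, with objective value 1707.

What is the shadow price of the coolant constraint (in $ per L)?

2

Check each constraint at x*: coolant 102/102 (tight); inspection 167/167 (tight).
The binding rows give the dual system: 3·y_coolant + 5·y_inspection = 51 and 2·y_coolant + 3·y_inspection = 31.
This yields shadow prices y_coolant = 2, y_inspection = 9.
Shadow price of coolant = 2.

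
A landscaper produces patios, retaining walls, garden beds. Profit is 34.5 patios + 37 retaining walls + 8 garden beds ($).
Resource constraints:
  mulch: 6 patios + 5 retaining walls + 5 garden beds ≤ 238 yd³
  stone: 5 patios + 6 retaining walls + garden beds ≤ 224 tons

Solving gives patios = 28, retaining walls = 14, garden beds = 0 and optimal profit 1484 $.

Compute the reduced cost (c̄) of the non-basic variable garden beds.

At the optimum: mulch uses 238 of 238 (binding); stone uses 224 of 224 (binding).
Dual feasibility on the basic columns requires 6·y_mulch + 5·y_stone = 34.5, 5·y_mulch + 6·y_stone = 37.
This yields shadow prices y_mulch = 2, y_stone = 4.5.
Reduced cost of garden beds: c₃ − yᵀa₃ = 8 − (2·5 + 4.5·1) = 8 − 14.5 = -6.5.

-6.5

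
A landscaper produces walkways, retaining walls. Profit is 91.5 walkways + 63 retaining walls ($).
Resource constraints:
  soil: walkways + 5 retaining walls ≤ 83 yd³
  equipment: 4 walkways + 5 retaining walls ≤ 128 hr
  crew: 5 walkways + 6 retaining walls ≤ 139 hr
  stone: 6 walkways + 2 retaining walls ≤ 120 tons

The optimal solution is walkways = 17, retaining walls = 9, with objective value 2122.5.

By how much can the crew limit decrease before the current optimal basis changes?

Binding constraints: crew, stone. The basis is B = [[5,6],[6,2]] with det -26.
Per unit decrease in crew, x* moves by d = (0.0769, -0.2308).
The basis stays optimal until retaining walls reaches 0; allowable decrease = 39 hr.

39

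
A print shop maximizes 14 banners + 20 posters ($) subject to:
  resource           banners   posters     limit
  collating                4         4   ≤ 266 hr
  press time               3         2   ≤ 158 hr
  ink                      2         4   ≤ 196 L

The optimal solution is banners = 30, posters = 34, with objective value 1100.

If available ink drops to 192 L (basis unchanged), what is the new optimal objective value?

Binding: press time and ink. Non-binding: collating (10 unused).
By complementary slackness, y = 0 for the non-binding constraint.
The binding rows give the dual system: 3·y_press time + 2·y_ink = 14 and 2·y_press time + 4·y_ink = 20.
This yields shadow prices y_press time = 2, y_ink = 4.
Δz = y_ink·Δb = 4 × (-4) = -16, so new z* = 1100 − 16 = 1084.

1084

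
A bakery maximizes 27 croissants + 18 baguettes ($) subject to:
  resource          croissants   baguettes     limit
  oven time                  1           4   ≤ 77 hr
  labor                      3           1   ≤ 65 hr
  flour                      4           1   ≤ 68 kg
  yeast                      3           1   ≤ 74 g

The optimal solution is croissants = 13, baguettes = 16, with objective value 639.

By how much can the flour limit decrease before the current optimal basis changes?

Binding constraints: oven time, flour. The basis is B = [[1,4],[4,1]] with det -15.
Per unit decrease in flour, x* moves by d = (-0.2667, 0.0667).
The basis stays optimal until croissants reaches 0; allowable decrease = 48.75 kg.

48.75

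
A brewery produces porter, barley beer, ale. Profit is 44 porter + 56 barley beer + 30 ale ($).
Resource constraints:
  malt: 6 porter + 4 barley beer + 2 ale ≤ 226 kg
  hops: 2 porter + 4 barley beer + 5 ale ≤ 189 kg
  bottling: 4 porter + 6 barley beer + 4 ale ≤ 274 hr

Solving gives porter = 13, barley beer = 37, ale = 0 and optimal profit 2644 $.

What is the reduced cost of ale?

Binding: malt and bottling. Non-binding: hops (15 unused).
Since hops is not tight, its dual is 0.
From A_Bᵀ y = c: 6·y_malt + 4·y_bottling = 44; 4·y_malt + 6·y_bottling = 56.
Solving: y_malt = 2, y_bottling = 8.
Reduced cost of ale: c₃ − yᵀa₃ = 30 − (2·2 + 8·4) = 30 − 36 = -6.

-6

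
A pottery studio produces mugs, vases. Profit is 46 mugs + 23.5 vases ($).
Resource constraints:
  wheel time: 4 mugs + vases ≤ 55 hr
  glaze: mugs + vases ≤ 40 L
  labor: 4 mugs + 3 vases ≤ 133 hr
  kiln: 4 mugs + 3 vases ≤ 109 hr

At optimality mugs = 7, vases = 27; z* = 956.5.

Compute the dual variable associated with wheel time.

5.5

Check each constraint at x*: wheel time 55/55 (tight); glaze 34/40 (slack 6); labor 109/133 (slack 24); kiln 109/109 (tight).
By complementary slackness, y = 0 for the non-binding constraints.
The binding rows give the dual system: 4·y_wheel time + 4·y_kiln = 46 and 1·y_wheel time + 3·y_kiln = 23.5.
→ y_wheel time = 5.5 and y_kiln = 6.
Shadow price of wheel time = 5.5.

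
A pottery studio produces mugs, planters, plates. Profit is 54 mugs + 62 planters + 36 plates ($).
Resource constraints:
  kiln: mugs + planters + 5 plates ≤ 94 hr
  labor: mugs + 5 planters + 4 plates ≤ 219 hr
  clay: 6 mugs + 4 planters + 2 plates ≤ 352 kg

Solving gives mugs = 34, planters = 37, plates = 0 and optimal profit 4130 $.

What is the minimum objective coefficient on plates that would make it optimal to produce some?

Check each constraint at x*: kiln 71/94 (slack 23); labor 219/219 (tight); clay 352/352 (tight).
Slack constraints have shadow price 0 (complementary slackness).
From A_Bᵀ y = c: 1·y_labor + 6·y_clay = 54; 5·y_labor + 4·y_clay = 62.
Solving: y_labor = 6, y_clay = 8.
plates enters the basis when its profit ≥ yᵀa₃ = 6·4 + 8·2 = 40.

40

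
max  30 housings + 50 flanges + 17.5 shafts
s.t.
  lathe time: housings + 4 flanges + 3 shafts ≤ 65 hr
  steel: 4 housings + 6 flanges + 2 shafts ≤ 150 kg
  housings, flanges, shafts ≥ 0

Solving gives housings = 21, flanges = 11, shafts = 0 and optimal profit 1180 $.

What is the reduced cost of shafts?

Check each constraint at x*: lathe time 65/65 (tight); steel 150/150 (tight).
The binding rows give the dual system: 1·y_lathe time + 4·y_steel = 30 and 4·y_lathe time + 6·y_steel = 50.
→ y_lathe time = 2 and y_steel = 7.
Reduced cost of shafts: c₃ − yᵀa₃ = 17.5 − (2·3 + 7·2) = 17.5 − 20 = -2.5.

-2.5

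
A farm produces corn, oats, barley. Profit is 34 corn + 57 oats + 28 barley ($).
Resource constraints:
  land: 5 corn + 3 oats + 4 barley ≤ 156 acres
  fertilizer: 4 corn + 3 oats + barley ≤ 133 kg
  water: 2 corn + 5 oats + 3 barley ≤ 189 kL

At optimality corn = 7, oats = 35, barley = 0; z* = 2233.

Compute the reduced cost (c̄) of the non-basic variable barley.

Binding: fertilizer and water. Non-binding: land (16 unused).
Since land is not tight, its dual is 0.
The binding rows give the dual system: 4·y_fertilizer + 2·y_water = 34 and 3·y_fertilizer + 5·y_water = 57.
Solving: y_fertilizer = 4, y_water = 9.
Reduced cost of barley: c₃ − yᵀa₃ = 28 − (4·1 + 9·3) = 28 − 31 = -3.

-3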